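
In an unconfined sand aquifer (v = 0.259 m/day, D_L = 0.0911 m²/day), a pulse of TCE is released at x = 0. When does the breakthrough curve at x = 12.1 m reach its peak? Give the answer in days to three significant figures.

For the 1D instantaneous-source solution, setting ∂C/∂t = 0 at fixed x gives v²t² + 2Dt − x² = 0, so t = (√(D² + v²x²) − D)/v².
√(D² + v²x²) = √(0.0911² + 0.259² × 12.1²) = 3.135; v² = 0.067081.
t = (3.135 − 0.0911)/0.067081 = 45.4 days (vs. the pure-advection estimate x/v = 46.7 d).

45.4 days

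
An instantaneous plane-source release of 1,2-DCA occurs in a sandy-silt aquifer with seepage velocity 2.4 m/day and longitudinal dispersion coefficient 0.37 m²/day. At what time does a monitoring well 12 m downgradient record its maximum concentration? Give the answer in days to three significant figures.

For the 1D instantaneous-source solution, setting ∂C/∂t = 0 at fixed x gives v²t² + 2Dt − x² = 0, so t = (√(D² + v²x²) − D)/v².
√(D² + v²x²) = √(0.37² + 2.4² × 12²) = 28.80; v² = 5.76.
t = (28.80 − 0.37)/5.76 = 4.94 days (vs. the pure-advection estimate x/v = 5.00 d).

4.94 days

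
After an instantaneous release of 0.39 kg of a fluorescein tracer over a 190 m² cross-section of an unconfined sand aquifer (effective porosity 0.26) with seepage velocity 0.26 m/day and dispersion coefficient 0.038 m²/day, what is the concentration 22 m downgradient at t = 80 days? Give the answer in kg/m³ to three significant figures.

For an instantaneous plane source, C(x,t) = M/(n_e·A·√(4πDt)) · exp(−(x−vt)²/(4Dt)), with n_e·A the pore (flow) area.
Plume center vt = 0.26 × 80 = 20.8 m, so the well at 22 m is 1.2 m downgradient of the peak.
√(4πDt) = 6.181 m, giving peak height M/(n_e·A·√(4πDt)) = 0.39/(0.26 × 190 × 6.181) = 0.001277 kg/m³.
(x−vt)²/(4Dt) = (1.2)²/(4 × 0.038 × 80) = 0.1184; exp(−0.1184) = 0.8883.
C = 0.001277 × 0.8883 = 0.00113 kg/m³.

0.00113 kg/m³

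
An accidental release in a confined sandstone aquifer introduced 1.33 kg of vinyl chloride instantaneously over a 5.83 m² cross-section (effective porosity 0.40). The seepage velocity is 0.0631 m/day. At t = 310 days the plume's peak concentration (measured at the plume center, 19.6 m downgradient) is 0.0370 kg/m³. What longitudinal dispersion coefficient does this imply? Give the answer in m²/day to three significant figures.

At the plume center C_max = M/(n_e·A·√(4πDt)), so D = M²/(4πt·(n_e·A·C_max)²).
n_e·A·C_max = 0.40 × 5.83 × 0.0370 = 0.08628 kg/m.
D = 1.33²/(4π × 310 × 0.08628²) = 0.0610 m²/day.

0.0610 m²/day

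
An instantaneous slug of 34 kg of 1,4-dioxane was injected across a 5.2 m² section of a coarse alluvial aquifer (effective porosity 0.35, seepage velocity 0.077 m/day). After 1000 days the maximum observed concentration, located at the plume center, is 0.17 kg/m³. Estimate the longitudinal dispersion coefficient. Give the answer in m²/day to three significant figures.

At the plume center C_max = M/(n_e·A·√(4πDt)), so D = M²/(4πt·(n_e·A·C_max)²).
n_e·A·C_max = 0.35 × 5.2 × 0.17 = 0.3094 kg/m.
D = 34²/(4π × 1000 × 0.3094²) = 0.961 m²/day.

0.961 m²/day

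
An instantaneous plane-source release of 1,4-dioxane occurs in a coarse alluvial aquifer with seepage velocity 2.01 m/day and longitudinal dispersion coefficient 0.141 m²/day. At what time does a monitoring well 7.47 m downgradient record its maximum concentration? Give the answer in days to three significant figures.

For the 1D instantaneous-source solution, setting ∂C/∂t = 0 at fixed x gives v²t² + 2Dt − x² = 0, so t = (√(D² + v²x²) − D)/v².
√(D² + v²x²) = √(0.141² + 2.01² × 7.47²) = 15.02; v² = 4.0401.
t = (15.02 − 0.141)/4.0401 = 3.68 days (vs. the pure-advection estimate x/v = 3.72 d).

3.68 days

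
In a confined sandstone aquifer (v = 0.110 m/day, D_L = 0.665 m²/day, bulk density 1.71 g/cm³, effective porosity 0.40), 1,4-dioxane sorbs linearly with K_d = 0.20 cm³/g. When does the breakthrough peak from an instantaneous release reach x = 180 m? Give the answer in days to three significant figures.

Retardation factor R = 1 + ρ_b·K_d/n = 1 + 1.71 × 0.20/0.40 = 1.855.
Sorption retards both mechanisms: v_R = v/R = 0.05930 m/day, D_R = D/R = 0.3585 m²/day.
Peak time from v_R²t² + 2D_R t − x² = 0: t = (√(D_R² + v_R²x²) − D_R)/v_R².
√(D_R² + v_R²x²) = √(0.3585² + 0.05930² × 180²) = 10.68; v_R² = 0.003516.
t = (10.68 − 0.3585)/0.003516 = 2940 days.

2940 days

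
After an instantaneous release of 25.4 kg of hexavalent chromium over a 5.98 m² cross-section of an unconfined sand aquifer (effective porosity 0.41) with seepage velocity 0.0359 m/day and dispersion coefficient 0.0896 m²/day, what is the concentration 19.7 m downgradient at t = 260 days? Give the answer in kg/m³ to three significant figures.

For an instantaneous plane source, C(x,t) = M/(n_e·A·√(4πDt)) · exp(−(x−vt)²/(4Dt)), with n_e·A the pore (flow) area.
Plume center vt = 0.0359 × 260 = 9.334 m, so the well at 19.7 m is 10.366 m downgradient of the peak.
√(4πDt) = 17.11 m, giving peak height M/(n_e·A·√(4πDt)) = 25.4/(0.41 × 5.98 × 17.11) = 0.6055 kg/m³.
(x−vt)²/(4Dt) = (10.366)²/(4 × 0.0896 × 260) = 1.153; exp(−1.153) = 0.3157.
C = 0.6055 × 0.3157 = 0.191 kg/m³.

0.191 kg/m³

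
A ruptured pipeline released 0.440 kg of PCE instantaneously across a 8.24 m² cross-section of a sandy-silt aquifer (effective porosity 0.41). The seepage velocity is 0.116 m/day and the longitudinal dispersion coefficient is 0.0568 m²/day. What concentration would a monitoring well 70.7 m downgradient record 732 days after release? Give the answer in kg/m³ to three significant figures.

0.00169 kg/m³

For an instantaneous plane source, C(x,t) = M/(n_e·A·√(4πDt)) · exp(−(x−vt)²/(4Dt)), with n_e·A the pore (flow) area.
Plume center vt = 0.116 × 732 = 84.912 m, so the well at 70.7 m is 14.212 m upgradient of the peak.
√(4πDt) = 22.86 m, giving peak height M/(n_e·A·√(4πDt)) = 0.440/(0.41 × 8.24 × 22.86) = 0.005697 kg/m³.
(x−vt)²/(4Dt) = (-14.212)²/(4 × 0.0568 × 732) = 1.214; exp(−1.214) = 0.2970.
C = 0.005697 × 0.2970 = 0.00169 kg/m³.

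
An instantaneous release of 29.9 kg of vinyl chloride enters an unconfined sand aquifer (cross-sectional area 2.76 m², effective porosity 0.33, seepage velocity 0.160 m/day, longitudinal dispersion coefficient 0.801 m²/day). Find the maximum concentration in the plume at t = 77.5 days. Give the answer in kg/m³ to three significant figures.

The peak of an instantaneous 1D plume sits at x = vt; there the Gaussian factor is 1 and C_max = M/(n_e·A·√(4πDt)), where n_e·A is the pore area the mass is dissolved in.
√(4πDt) = √(4π × 0.801 × 77.5) = 27.93 m, so C_max = 29.9/(0.33 × 2.76 × 27.93) = 1.18 kg/m³.

1.18 kg/m³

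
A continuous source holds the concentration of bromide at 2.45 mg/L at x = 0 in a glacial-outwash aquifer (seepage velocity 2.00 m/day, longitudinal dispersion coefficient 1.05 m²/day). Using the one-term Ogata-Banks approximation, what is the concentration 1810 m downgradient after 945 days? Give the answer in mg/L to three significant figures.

2.36 mg/L

For a continuous step input, C/C₀ ≈ ½·erfc((x−vt)/(2√(Dt))).
vt = 2.00 × 945 = 1890 m and 2√(Dt) = 2√(1.05 × 945) = 63.00 m.
Argument (x−vt)/(2√(Dt)) = (1810 − 1890)/63.00 = -1.270; ½·erfc(-1.270) = 0.9638.
C = 2.45 × 0.9638 = 2.36 mg/L.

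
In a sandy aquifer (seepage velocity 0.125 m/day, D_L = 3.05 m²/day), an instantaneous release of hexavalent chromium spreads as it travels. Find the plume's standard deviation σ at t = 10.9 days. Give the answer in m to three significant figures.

8.15 m

Dispersive spreading gives a Gaussian with σ² = 2Dt; advection only shifts the center.
σ = √(2 × 3.05 × 10.9) = 8.15 m.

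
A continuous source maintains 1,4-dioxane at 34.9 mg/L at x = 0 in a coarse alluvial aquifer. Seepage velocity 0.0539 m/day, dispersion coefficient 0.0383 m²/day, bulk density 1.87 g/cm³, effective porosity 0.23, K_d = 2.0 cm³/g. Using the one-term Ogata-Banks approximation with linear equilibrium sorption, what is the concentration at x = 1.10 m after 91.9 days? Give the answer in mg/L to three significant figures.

Retardation factor R = 1 + ρ_b·K_d/n = 1 + 1.87 × 2.0/0.23 = 17.26.
Sorption retards both mechanisms: v_R = v/R = 0.003123 m/day, D_R = D/R = 0.002219 m²/day.
v_R·t = 0.003123 × 91.9 = 0.2870037 m; 2√(D_R t) = 0.9032 m; argument = (1.10 − 0.2870037)/0.9032 = 0.9001.
C = C₀ × ½·erfc(0.9001) = 34.9 × 0.1015 = 3.54 mg/L.

3.54 mg/L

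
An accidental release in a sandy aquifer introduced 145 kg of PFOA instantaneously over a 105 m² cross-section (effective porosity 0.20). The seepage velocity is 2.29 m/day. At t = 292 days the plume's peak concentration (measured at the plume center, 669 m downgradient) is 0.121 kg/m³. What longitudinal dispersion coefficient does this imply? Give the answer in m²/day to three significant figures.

At the plume center C_max = M/(n_e·A·√(4πDt)), so D = M²/(4πt·(n_e·A·C_max)²).
n_e·A·C_max = 0.20 × 105 × 0.121 = 2.541 kg/m.
D = 145²/(4π × 292 × 2.541²) = 0.887 m²/day.

0.887 m²/day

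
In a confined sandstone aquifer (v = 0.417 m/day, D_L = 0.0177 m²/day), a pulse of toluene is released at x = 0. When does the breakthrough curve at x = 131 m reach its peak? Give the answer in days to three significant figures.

For the 1D instantaneous-source solution, setting ∂C/∂t = 0 at fixed x gives v²t² + 2Dt − x² = 0, so t = (√(D² + v²x²) − D)/v².
√(D² + v²x²) = √(0.0177² + 0.417² × 131²) = 54.63; v² = 0.173889.
t = (54.63 − 0.0177)/0.173889 = 314 days (vs. the pure-advection estimate x/v = 314 d).

314 days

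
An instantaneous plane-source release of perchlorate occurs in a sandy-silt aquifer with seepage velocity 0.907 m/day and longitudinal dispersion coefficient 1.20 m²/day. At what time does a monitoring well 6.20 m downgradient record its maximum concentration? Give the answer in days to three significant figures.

For the 1D instantaneous-source solution, setting ∂C/∂t = 0 at fixed x gives v²t² + 2Dt − x² = 0, so t = (√(D² + v²x²) − D)/v².
√(D² + v²x²) = √(1.20² + 0.907² × 6.20²) = 5.750; v² = 0.822649.
t = (5.750 − 1.20)/0.822649 = 5.53 days (vs. the pure-advection estimate x/v = 6.84 d).

5.53 days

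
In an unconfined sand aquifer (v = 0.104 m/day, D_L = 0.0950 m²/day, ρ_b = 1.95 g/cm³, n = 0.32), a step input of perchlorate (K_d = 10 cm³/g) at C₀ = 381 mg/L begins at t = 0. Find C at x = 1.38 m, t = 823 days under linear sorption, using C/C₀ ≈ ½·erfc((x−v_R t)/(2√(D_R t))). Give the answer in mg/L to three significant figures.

Retardation factor R = 1 + ρ_b·K_d/n = 1 + 1.95 × 10/0.32 = 61.94.
Sorption retards both mechanisms: v_R = v/R = 0.001679 m/day, D_R = D/R = 0.001534 m²/day.
v_R·t = 0.001679 × 823 = 1.381817 m; 2√(D_R t) = 2.247 m; argument = (1.38 − 1.381817)/2.247 = -0.0008086.
C = C₀ × ½·erfc(-0.0008086) = 381 × 0.5005 = 191 mg/L.

191 mg/L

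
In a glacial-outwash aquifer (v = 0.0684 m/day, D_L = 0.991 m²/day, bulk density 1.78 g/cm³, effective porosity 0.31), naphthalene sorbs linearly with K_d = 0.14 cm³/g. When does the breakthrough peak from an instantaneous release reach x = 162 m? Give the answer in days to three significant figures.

3910 days

Retardation factor R = 1 + ρ_b·K_d/n = 1 + 1.78 × 0.14/0.31 = 1.804.
Sorption retards both mechanisms: v_R = v/R = 0.03792 m/day, D_R = D/R = 0.5493 m²/day.
Peak time from v_R²t² + 2D_R t − x² = 0: t = (√(D_R² + v_R²x²) − D_R)/v_R².
√(D_R² + v_R²x²) = √(0.5493² + 0.03792² × 162²) = 6.168; v_R² = 0.001438.
t = (6.168 − 0.5493)/0.001438 = 3910 days.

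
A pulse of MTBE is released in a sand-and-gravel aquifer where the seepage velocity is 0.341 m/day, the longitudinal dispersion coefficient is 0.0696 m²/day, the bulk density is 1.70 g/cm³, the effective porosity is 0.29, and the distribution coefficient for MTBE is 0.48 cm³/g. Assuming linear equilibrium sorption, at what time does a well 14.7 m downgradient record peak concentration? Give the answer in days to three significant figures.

162 days

Retardation factor R = 1 + ρ_b·K_d/n = 1 + 1.70 × 0.48/0.29 = 3.814.
Sorption retards both mechanisms: v_R = v/R = 0.08941 m/day, D_R = D/R = 0.01825 m²/day.
Peak time from v_R²t² + 2D_R t − x² = 0: t = (√(D_R² + v_R²x²) − D_R)/v_R².
√(D_R² + v_R²x²) = √(0.01825² + 0.08941² × 14.7²) = 1.314; v_R² = 0.007994.
t = (1.314 − 0.01825)/0.007994 = 162 days.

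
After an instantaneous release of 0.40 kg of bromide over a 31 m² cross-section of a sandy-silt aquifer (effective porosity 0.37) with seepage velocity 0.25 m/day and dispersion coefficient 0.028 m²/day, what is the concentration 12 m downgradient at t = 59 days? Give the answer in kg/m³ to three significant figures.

0.00244 kg/m³

For an instantaneous plane source, C(x,t) = M/(n_e·A·√(4πDt)) · exp(−(x−vt)²/(4Dt)), with n_e·A the pore (flow) area.
Plume center vt = 0.25 × 59 = 14.75 m, so the well at 12 m is 2.75 m upgradient of the peak.
√(4πDt) = 4.556 m, giving peak height M/(n_e·A·√(4πDt)) = 0.40/(0.37 × 31 × 4.556) = 0.007654 kg/m³.
(x−vt)²/(4Dt) = (-2.75)²/(4 × 0.028 × 59) = 1.144; exp(−1.144) = 0.3185.
C = 0.007654 × 0.3185 = 0.00244 kg/m³.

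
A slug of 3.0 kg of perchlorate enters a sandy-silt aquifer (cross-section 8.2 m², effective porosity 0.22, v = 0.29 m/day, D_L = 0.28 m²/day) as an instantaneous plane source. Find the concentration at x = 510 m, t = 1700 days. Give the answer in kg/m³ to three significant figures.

0.0185 kg/m³

For an instantaneous plane source, C(x,t) = M/(n_e·A·√(4πDt)) · exp(−(x−vt)²/(4Dt)), with n_e·A the pore (flow) area.
Plume center vt = 0.29 × 1700 = 493 m, so the well at 510 m is 17 m downgradient of the peak.
√(4πDt) = 77.34 m, giving peak height M/(n_e·A·√(4πDt)) = 3.0/(0.22 × 8.2 × 77.34) = 0.02150 kg/m³.
(x−vt)²/(4Dt) = (17)²/(4 × 0.28 × 1700) = 0.1518; exp(−0.1518) = 0.8592.
C = 0.02150 × 0.8592 = 0.0185 kg/m³.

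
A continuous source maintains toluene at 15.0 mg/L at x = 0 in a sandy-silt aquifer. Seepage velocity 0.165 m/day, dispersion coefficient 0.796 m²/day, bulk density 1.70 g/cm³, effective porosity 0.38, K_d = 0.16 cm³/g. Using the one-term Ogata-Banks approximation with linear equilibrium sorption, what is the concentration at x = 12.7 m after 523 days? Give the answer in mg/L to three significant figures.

14.3 mg/L

Retardation factor R = 1 + ρ_b·K_d/n = 1 + 1.70 × 0.16/0.38 = 1.716.
Sorption retards both mechanisms: v_R = v/R = 0.09615 m/day, D_R = D/R = 0.4639 m²/day.
v_R·t = 0.09615 × 523 = 50.28645 m; 2√(D_R t) = 31.15 m; argument = (12.7 − 50.28645)/31.15 = -1.207.
C = C₀ × ½·erfc(-1.207) = 15.0 × 0.9561 = 14.3 mg/L.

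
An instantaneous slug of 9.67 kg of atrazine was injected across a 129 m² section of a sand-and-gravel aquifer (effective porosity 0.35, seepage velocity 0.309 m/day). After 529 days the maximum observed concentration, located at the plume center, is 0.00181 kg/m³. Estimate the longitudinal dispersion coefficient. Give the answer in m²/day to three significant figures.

At the plume center C_max = M/(n_e·A·√(4πDt)), so D = M²/(4πt·(n_e·A·C_max)²).
n_e·A·C_max = 0.35 × 129 × 0.00181 = 0.08172 kg/m.
D = 9.67²/(4π × 529 × 0.08172²) = 2.11 m²/day.

2.11 m²/day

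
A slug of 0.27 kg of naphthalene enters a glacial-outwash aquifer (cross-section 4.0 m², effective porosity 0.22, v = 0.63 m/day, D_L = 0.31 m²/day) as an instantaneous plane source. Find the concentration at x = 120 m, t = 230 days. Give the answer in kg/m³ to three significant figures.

0.00117 kg/m³

For an instantaneous plane source, C(x,t) = M/(n_e·A·√(4πDt)) · exp(−(x−vt)²/(4Dt)), with n_e·A the pore (flow) area.
Plume center vt = 0.63 × 230 = 144.9 m, so the well at 120 m is 24.9 m upgradient of the peak.
√(4πDt) = 29.93 m, giving peak height M/(n_e·A·√(4πDt)) = 0.27/(0.22 × 4.0 × 29.93) = 0.01025 kg/m³.
(x−vt)²/(4Dt) = (-24.9)²/(4 × 0.31 × 230) = 2.174; exp(−2.174) = 0.1137.
C = 0.01025 × 0.1137 = 0.00117 kg/m³.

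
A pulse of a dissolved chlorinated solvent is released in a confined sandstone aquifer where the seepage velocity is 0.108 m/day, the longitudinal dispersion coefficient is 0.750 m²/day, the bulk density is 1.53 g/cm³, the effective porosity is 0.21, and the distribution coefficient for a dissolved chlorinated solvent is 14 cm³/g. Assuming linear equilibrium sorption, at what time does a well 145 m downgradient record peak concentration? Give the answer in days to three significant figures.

132000 days

Retardation factor R = 1 + ρ_b·K_d/n = 1 + 1.53 × 14/0.21 = 103.0.
Sorption retards both mechanisms: v_R = v/R = 0.001049 m/day, D_R = D/R = 0.007282 m²/day.
Peak time from v_R²t² + 2D_R t − x² = 0: t = (√(D_R² + v_R²x²) − D_R)/v_R².
√(D_R² + v_R²x²) = √(0.007282² + 0.001049² × 145²) = 0.1523; v_R² = 1.100e-06.
t = (0.1523 − 0.007282)/1.100e-06 = 132000 days.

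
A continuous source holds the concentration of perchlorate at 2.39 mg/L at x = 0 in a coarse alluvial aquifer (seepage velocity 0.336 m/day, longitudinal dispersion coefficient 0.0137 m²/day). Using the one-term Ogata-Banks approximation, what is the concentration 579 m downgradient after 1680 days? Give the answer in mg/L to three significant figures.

0.0387 mg/L

For a continuous step input, C/C₀ ≈ ½·erfc((x−vt)/(2√(Dt))).
vt = 0.336 × 1680 = 564.48 m and 2√(Dt) = 2√(0.0137 × 1680) = 9.595 m.
Argument (x−vt)/(2√(Dt)) = (579 − 564.48)/9.595 = 1.513; ½·erfc(1.513) = 0.01619.
C = 2.39 × 0.01619 = 0.0387 mg/L.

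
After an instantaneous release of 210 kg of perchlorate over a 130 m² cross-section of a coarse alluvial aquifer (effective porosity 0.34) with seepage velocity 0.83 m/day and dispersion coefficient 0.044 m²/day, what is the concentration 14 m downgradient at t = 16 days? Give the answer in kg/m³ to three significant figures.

1.33 kg/m³

For an instantaneous plane source, C(x,t) = M/(n_e·A·√(4πDt)) · exp(−(x−vt)²/(4Dt)), with n_e·A the pore (flow) area.
Plume center vt = 0.83 × 16 = 13.28 m, so the well at 14 m is 0.72 m downgradient of the peak.
√(4πDt) = 2.974 m, giving peak height M/(n_e·A·√(4πDt)) = 210/(0.34 × 130 × 2.974) = 1.598 kg/m³.
(x−vt)²/(4Dt) = (0.72)²/(4 × 0.044 × 16) = 0.1841; exp(−0.1841) = 0.8319.
C = 1.598 × 0.8319 = 1.33 kg/m³.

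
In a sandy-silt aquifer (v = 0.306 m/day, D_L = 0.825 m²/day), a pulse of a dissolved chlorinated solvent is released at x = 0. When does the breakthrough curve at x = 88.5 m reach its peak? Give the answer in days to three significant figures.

For the 1D instantaneous-source solution, setting ∂C/∂t = 0 at fixed x gives v²t² + 2Dt − x² = 0, so t = (√(D² + v²x²) − D)/v².
√(D² + v²x²) = √(0.825² + 0.306² × 88.5²) = 27.09; v² = 0.093636.
t = (27.09 − 0.825)/0.093636 = 281 days (vs. the pure-advection estimate x/v = 289 d).

281 days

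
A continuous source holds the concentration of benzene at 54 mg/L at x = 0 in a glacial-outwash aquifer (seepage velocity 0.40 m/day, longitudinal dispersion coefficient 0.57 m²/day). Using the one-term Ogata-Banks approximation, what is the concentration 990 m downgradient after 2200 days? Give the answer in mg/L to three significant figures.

For a continuous step input, C/C₀ ≈ ½·erfc((x−vt)/(2√(Dt))).
vt = 0.40 × 2200 = 880 m and 2√(Dt) = 2√(0.57 × 2200) = 70.82 m.
Argument (x−vt)/(2√(Dt)) = (990 − 880)/70.82 = 1.553; ½·erfc(1.553) = 0.01404.
C = 54 × 0.01404 = 0.758 mg/L.

0.758 mg/L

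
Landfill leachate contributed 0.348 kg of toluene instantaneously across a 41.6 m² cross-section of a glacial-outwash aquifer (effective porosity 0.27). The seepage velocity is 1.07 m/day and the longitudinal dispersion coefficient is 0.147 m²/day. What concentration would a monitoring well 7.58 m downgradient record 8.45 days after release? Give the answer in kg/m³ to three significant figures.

For an instantaneous plane source, C(x,t) = M/(n_e·A·√(4πDt)) · exp(−(x−vt)²/(4Dt)), with n_e·A the pore (flow) area.
Plume center vt = 1.07 × 8.45 = 9.0415 m, so the well at 7.58 m is 1.4615 m upgradient of the peak.
√(4πDt) = 3.951 m, giving peak height M/(n_e·A·√(4πDt)) = 0.348/(0.27 × 41.6 × 3.951) = 0.007842 kg/m³.
(x−vt)²/(4Dt) = (-1.4615)²/(4 × 0.147 × 8.45) = 0.4299; exp(−0.4299) = 0.6506.
C = 0.007842 × 0.6506 = 0.00510 kg/m³.

0.00510 kg/m³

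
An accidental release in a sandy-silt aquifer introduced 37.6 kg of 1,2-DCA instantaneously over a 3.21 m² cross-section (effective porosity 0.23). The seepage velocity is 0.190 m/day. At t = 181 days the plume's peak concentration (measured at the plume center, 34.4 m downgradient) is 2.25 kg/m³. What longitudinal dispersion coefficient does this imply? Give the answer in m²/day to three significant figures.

At the plume center C_max = M/(n_e·A·√(4πDt)), so D = M²/(4πt·(n_e·A·C_max)²).
n_e·A·C_max = 0.23 × 3.21 × 2.25 = 1.661 kg/m.
D = 37.6²/(4π × 181 × 1.661²) = 0.225 m²/day.

0.225 m²/day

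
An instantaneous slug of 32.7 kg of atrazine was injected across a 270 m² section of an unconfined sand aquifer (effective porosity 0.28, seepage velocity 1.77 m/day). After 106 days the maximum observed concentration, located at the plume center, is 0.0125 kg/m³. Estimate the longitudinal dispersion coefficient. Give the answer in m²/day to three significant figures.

0.899 m²/day

At the plume center C_max = M/(n_e·A·√(4πDt)), so D = M²/(4πt·(n_e·A·C_max)²).
n_e·A·C_max = 0.28 × 270 × 0.0125 = 0.9450 kg/m.
D = 32.7²/(4π × 106 × 0.9450²) = 0.899 m²/day.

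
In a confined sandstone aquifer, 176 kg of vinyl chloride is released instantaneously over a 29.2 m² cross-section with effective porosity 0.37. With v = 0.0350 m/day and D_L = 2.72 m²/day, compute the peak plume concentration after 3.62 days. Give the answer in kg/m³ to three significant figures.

1.46 kg/m³

The peak of an instantaneous 1D plume sits at x = vt; there the Gaussian factor is 1 and C_max = M/(n_e·A·√(4πDt)), where n_e·A is the pore area the mass is dissolved in.
√(4πDt) = √(4π × 2.72 × 3.62) = 11.12 m, so C_max = 176/(0.37 × 29.2 × 11.12) = 1.46 kg/m³.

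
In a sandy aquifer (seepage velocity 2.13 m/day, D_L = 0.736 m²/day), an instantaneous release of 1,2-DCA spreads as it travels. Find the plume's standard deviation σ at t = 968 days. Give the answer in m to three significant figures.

Dispersive spreading gives a Gaussian with σ² = 2Dt; advection only shifts the center.
σ = √(2 × 0.736 × 968) = 37.7 m.

37.7 m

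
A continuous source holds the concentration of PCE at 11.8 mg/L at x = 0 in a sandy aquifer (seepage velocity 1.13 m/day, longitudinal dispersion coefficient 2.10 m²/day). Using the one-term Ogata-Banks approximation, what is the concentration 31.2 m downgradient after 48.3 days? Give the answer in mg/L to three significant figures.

For a continuous step input, C/C₀ ≈ ½·erfc((x−vt)/(2√(Dt))).
vt = 1.13 × 48.3 = 54.579 m and 2√(Dt) = 2√(2.10 × 48.3) = 20.14 m.
Argument (x−vt)/(2√(Dt)) = (31.2 − 54.579)/20.14 = -1.161; ½·erfc(-1.161) = 0.9497.
C = 11.8 × 0.9497 = 11.2 mg/L.

11.2 mg/L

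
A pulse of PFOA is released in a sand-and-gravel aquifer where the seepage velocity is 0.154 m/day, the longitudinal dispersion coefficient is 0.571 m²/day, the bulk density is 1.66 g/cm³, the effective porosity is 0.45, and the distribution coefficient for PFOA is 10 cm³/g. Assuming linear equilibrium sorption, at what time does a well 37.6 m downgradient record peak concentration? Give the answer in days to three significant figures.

8380 days

Retardation factor R = 1 + ρ_b·K_d/n = 1 + 1.66 × 10/0.45 = 37.89.
Sorption retards both mechanisms: v_R = v/R = 0.004064 m/day, D_R = D/R = 0.01507 m²/day.
Peak time from v_R²t² + 2D_R t − x² = 0: t = (√(D_R² + v_R²x²) − D_R)/v_R².
√(D_R² + v_R²x²) = √(0.01507² + 0.004064² × 37.6²) = 0.1535; v_R² = 1.652e-05.
t = (0.1535 − 0.01507)/1.652e-05 = 8380 days.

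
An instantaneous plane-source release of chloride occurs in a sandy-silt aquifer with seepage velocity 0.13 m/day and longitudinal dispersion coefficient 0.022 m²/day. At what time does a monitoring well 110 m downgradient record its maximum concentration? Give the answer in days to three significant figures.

845 days

For the 1D instantaneous-source solution, setting ∂C/∂t = 0 at fixed x gives v²t² + 2Dt − x² = 0, so t = (√(D² + v²x²) − D)/v².
√(D² + v²x²) = √(0.022² + 0.13² × 110²) = 14.30; v² = 0.0169.
t = (14.30 − 0.022)/0.0169 = 845 days (vs. the pure-advection estimate x/v = 846 d).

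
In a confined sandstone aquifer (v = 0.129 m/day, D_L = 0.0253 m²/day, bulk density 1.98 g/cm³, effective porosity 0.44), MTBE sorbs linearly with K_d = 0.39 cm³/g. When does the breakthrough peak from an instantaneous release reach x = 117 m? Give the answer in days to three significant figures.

Retardation factor R = 1 + ρ_b·K_d/n = 1 + 1.98 × 0.39/0.44 = 2.755.
Sorption retards both mechanisms: v_R = v/R = 0.04682 m/day, D_R = D/R = 0.009183 m²/day.
Peak time from v_R²t² + 2D_R t − x² = 0: t = (√(D_R² + v_R²x²) − D_R)/v_R².
√(D_R² + v_R²x²) = √(0.009183² + 0.04682² × 117²) = 5.478; v_R² = 0.002192.
t = (5.478 − 0.009183)/0.002192 = 2490 days.

2490 days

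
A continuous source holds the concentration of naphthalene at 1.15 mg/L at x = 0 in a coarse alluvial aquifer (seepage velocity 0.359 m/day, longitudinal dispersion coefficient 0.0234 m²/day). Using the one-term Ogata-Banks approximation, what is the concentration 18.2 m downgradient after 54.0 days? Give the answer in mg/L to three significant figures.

0.888 mg/L

For a continuous step input, C/C₀ ≈ ½·erfc((x−vt)/(2√(Dt))).
vt = 0.359 × 54.0 = 19.386 m and 2√(Dt) = 2√(0.0234 × 54.0) = 2.248 m.
Argument (x−vt)/(2√(Dt)) = (18.2 − 19.386)/2.248 = -0.5276; ½·erfc(-0.5276) = 0.7722.
C = 1.15 × 0.7722 = 0.888 mg/L.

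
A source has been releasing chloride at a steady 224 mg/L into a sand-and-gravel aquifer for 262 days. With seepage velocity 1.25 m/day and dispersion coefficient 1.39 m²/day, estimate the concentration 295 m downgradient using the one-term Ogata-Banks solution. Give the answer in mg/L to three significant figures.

198 mg/L

For a continuous step input, C/C₀ ≈ ½·erfc((x−vt)/(2√(Dt))).
vt = 1.25 × 262 = 327.5 m and 2√(Dt) = 2√(1.39 × 262) = 38.17 m.
Argument (x−vt)/(2√(Dt)) = (295 − 327.5)/38.17 = -0.8515; ½·erfc(-0.8515) = 0.8857.
C = 224 × 0.8857 = 198 mg/L.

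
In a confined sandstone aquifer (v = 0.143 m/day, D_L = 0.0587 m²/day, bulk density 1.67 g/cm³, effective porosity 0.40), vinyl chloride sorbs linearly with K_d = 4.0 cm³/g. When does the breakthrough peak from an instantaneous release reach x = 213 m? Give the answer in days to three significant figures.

26300 days

Retardation factor R = 1 + ρ_b·K_d/n = 1 + 1.67 × 4.0/0.40 = 17.70.
Sorption retards both mechanisms: v_R = v/R = 0.008079 m/day, D_R = D/R = 0.003316 m²/day.
Peak time from v_R²t² + 2D_R t − x² = 0: t = (√(D_R² + v_R²x²) − D_R)/v_R².
√(D_R² + v_R²x²) = √(0.003316² + 0.008079² × 213²) = 1.721; v_R² = 6.527e-05.
t = (1.721 − 0.003316)/6.527e-05 = 26300 days.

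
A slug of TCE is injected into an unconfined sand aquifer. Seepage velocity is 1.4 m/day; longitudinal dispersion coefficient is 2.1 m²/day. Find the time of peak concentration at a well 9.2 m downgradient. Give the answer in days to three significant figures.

5.59 days

For the 1D instantaneous-source solution, setting ∂C/∂t = 0 at fixed x gives v²t² + 2Dt − x² = 0, so t = (√(D² + v²x²) − D)/v².
√(D² + v²x²) = √(2.1² + 1.4² × 9.2²) = 13.05; v² = 1.96.
t = (13.05 − 2.1)/1.96 = 5.59 days (vs. the pure-advection estimate x/v = 6.57 d).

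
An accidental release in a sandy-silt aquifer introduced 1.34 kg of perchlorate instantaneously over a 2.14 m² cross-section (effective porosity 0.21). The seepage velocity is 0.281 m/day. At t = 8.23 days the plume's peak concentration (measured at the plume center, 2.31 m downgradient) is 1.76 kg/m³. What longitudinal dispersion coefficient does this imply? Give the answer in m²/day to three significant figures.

0.0278 m²/day

At the plume center C_max = M/(n_e·A·√(4πDt)), so D = M²/(4πt·(n_e·A·C_max)²).
n_e·A·C_max = 0.21 × 2.14 × 1.76 = 0.7909 kg/m.
D = 1.34²/(4π × 8.23 × 0.7909²) = 0.0278 m²/day.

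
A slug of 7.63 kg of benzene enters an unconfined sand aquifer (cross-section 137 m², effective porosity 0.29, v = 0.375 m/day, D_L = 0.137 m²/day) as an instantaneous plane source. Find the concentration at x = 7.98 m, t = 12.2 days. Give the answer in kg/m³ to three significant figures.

0.00740 kg/m³

For an instantaneous plane source, C(x,t) = M/(n_e·A·√(4πDt)) · exp(−(x−vt)²/(4Dt)), with n_e·A the pore (flow) area.
Plume center vt = 0.375 × 12.2 = 4.575 m, so the well at 7.98 m is 3.405 m downgradient of the peak.
√(4πDt) = 4.583 m, giving peak height M/(n_e·A·√(4πDt)) = 7.63/(0.29 × 137 × 4.583) = 0.04190 kg/m³.
(x−vt)²/(4Dt) = (3.405)²/(4 × 0.137 × 12.2) = 1.734; exp(−1.734) = 0.1766.
C = 0.04190 × 0.1766 = 0.00740 kg/m³.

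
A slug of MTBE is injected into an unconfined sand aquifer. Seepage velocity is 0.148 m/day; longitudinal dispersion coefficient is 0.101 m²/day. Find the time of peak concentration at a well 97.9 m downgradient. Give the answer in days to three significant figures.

657 days

For the 1D instantaneous-source solution, setting ∂C/∂t = 0 at fixed x gives v²t² + 2Dt − x² = 0, so t = (√(D² + v²x²) − D)/v².
√(D² + v²x²) = √(0.101² + 0.148² × 97.9²) = 14.49; v² = 0.021904.
t = (14.49 − 0.101)/0.021904 = 657 days (vs. the pure-advection estimate x/v = 661 d).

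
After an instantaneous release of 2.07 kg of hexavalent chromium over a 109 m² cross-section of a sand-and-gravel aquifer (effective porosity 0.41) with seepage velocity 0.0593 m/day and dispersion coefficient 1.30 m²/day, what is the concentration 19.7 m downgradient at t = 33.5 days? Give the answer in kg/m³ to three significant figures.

0.000327 kg/m³

For an instantaneous plane source, C(x,t) = M/(n_e·A·√(4πDt)) · exp(−(x−vt)²/(4Dt)), with n_e·A the pore (flow) area.
Plume center vt = 0.0593 × 33.5 = 1.98655 m, so the well at 19.7 m is 17.71345 m downgradient of the peak.
√(4πDt) = 23.39 m, giving peak height M/(n_e·A·√(4πDt)) = 2.07/(0.41 × 109 × 23.39) = 0.001980 kg/m³.
(x−vt)²/(4Dt) = (17.71345)²/(4 × 1.30 × 33.5) = 1.801; exp(−1.801) = 0.1651.
C = 0.001980 × 0.1651 = 0.000327 kg/m³.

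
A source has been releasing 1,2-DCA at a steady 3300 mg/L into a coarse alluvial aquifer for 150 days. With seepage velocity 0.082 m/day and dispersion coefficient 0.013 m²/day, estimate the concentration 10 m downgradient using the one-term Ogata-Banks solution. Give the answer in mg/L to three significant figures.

2900 mg/L

For a continuous step input, C/C₀ ≈ ½·erfc((x−vt)/(2√(Dt))).
vt = 0.082 × 150 = 12.3 m and 2√(Dt) = 2√(0.013 × 150) = 2.793 m.
Argument (x−vt)/(2√(Dt)) = (10 − 12.3)/2.793 = -0.8235; ½·erfc(-0.8235) = 0.8779.
C = 3300 × 0.8779 = 2900 mg/L.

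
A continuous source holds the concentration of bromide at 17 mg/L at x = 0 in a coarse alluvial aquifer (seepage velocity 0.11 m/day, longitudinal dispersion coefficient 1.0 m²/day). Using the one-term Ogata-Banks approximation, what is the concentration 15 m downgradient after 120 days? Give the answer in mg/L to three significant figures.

7.71 mg/L

For a continuous step input, C/C₀ ≈ ½·erfc((x−vt)/(2√(Dt))).
vt = 0.11 × 120 = 13.2 m and 2√(Dt) = 2√(1.0 × 120) = 21.91 m.
Argument (x−vt)/(2√(Dt)) = (15 − 13.2)/21.91 = 0.08215; ½·erfc(0.08215) = 0.4538.
C = 17 × 0.4538 = 7.71 mg/L.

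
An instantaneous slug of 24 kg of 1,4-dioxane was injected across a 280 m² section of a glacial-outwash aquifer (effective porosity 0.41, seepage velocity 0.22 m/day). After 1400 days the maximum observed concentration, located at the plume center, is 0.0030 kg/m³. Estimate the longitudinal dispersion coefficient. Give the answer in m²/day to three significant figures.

0.276 m²/day

At the plume center C_max = M/(n_e·A·√(4πDt)), so D = M²/(4πt·(n_e·A·C_max)²).
n_e·A·C_max = 0.41 × 280 × 0.0030 = 0.3444 kg/m.
D = 24²/(4π × 1400 × 0.3444²) = 0.276 m²/day.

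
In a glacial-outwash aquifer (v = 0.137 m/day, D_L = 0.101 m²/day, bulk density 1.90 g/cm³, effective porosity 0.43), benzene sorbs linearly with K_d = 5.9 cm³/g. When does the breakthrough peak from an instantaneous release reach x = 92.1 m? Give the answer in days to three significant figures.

Retardation factor R = 1 + ρ_b·K_d/n = 1 + 1.90 × 5.9/0.43 = 27.07.
Sorption retards both mechanisms: v_R = v/R = 0.005061 m/day, D_R = D/R = 0.003731 m²/day.
Peak time from v_R²t² + 2D_R t − x² = 0: t = (√(D_R² + v_R²x²) − D_R)/v_R².
√(D_R² + v_R²x²) = √(0.003731² + 0.005061² × 92.1²) = 0.4661; v_R² = 2.561e-05.
t = (0.4661 − 0.003731)/2.561e-05 = 18100 days.

18100 days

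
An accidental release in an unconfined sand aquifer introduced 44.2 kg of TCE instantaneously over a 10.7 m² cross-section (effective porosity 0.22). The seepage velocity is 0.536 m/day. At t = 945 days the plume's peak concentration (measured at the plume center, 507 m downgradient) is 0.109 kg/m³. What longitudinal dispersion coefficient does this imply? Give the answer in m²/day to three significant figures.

At the plume center C_max = M/(n_e·A·√(4πDt)), so D = M²/(4πt·(n_e·A·C_max)²).
n_e·A·C_max = 0.22 × 10.7 × 0.109 = 0.2566 kg/m.
D = 44.2²/(4π × 945 × 0.2566²) = 2.50 m²/day.

2.50 m²/day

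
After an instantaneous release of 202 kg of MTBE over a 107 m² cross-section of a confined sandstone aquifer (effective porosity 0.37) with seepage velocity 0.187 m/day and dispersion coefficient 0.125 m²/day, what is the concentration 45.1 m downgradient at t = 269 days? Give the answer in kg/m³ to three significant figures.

For an instantaneous plane source, C(x,t) = M/(n_e·A·√(4πDt)) · exp(−(x−vt)²/(4Dt)), with n_e·A the pore (flow) area.
Plume center vt = 0.187 × 269 = 50.303 m, so the well at 45.1 m is 5.203 m upgradient of the peak.
√(4πDt) = 20.56 m, giving peak height M/(n_e·A·√(4πDt)) = 202/(0.37 × 107 × 20.56) = 0.2482 kg/m³.
(x−vt)²/(4Dt) = (-5.203)²/(4 × 0.125 × 269) = 0.2013; exp(−0.2013) = 0.8177.
C = 0.2482 × 0.8177 = 0.203 kg/m³.

0.203 kg/m³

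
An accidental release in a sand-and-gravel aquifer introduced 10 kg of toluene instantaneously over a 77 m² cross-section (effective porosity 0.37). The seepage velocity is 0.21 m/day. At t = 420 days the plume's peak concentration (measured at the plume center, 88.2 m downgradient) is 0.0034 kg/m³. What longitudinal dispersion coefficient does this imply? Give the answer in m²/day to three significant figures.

At the plume center C_max = M/(n_e·A·√(4πDt)), so D = M²/(4πt·(n_e·A·C_max)²).
n_e·A·C_max = 0.37 × 77 × 0.0034 = 0.09687 kg/m.
D = 10²/(4π × 420 × 0.09687²) = 2.02 m²/day.

2.02 m²/day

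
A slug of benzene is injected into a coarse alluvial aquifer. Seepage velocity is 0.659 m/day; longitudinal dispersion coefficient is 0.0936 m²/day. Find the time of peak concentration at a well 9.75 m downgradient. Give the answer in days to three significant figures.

14.6 days

For the 1D instantaneous-source solution, setting ∂C/∂t = 0 at fixed x gives v²t² + 2Dt − x² = 0, so t = (√(D² + v²x²) − D)/v².
√(D² + v²x²) = √(0.0936² + 0.659² × 9.75²) = 6.426; v² = 0.434281.
t = (6.426 − 0.0936)/0.434281 = 14.6 days (vs. the pure-advection estimate x/v = 14.8 d).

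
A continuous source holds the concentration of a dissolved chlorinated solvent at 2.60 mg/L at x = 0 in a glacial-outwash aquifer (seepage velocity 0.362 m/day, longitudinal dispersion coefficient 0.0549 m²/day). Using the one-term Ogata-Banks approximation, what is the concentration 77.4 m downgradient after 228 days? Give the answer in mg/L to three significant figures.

For a continuous step input, C/C₀ ≈ ½·erfc((x−vt)/(2√(Dt))).
vt = 0.362 × 228 = 82.536 m and 2√(Dt) = 2√(0.0549 × 228) = 7.076 m.
Argument (x−vt)/(2√(Dt)) = (77.4 − 82.536)/7.076 = -0.7258; ½·erfc(-0.7258) = 0.8477.
C = 2.60 × 0.8477 = 2.20 mg/L.

2.20 mg/L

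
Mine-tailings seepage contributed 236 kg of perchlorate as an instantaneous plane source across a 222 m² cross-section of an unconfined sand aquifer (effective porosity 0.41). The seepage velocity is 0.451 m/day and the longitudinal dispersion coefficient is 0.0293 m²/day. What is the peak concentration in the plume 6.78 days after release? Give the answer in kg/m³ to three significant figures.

1.64 kg/m³

The peak of an instantaneous 1D plume sits at x = vt; there the Gaussian factor is 1 and C_max = M/(n_e·A·√(4πDt)), where n_e·A is the pore area the mass is dissolved in.
√(4πDt) = √(4π × 0.0293 × 6.78) = 1.580 m, so C_max = 236/(0.41 × 222 × 1.580) = 1.64 kg/m³.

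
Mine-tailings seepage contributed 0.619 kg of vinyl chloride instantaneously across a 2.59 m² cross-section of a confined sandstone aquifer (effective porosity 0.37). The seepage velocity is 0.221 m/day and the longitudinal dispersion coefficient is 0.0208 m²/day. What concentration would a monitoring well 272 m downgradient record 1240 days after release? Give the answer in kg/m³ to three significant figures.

0.0345 kg/m³

For an instantaneous plane source, C(x,t) = M/(n_e·A·√(4πDt)) · exp(−(x−vt)²/(4Dt)), with n_e·A the pore (flow) area.
Plume center vt = 0.221 × 1240 = 274.04 m, so the well at 272 m is 2.04 m upgradient of the peak.
√(4πDt) = 18.00 m, giving peak height M/(n_e·A·√(4πDt)) = 0.619/(0.37 × 2.59 × 18.00) = 0.03589 kg/m³.
(x−vt)²/(4Dt) = (-2.04)²/(4 × 0.0208 × 1240) = 0.04034; exp(−0.04034) = 0.9605.
C = 0.03589 × 0.9605 = 0.0345 kg/m³.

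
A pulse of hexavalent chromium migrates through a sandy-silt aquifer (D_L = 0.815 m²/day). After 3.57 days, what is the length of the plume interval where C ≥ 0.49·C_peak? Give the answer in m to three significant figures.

5.76 m

The plume is Gaussian with σ = √(2Dt) = √(2 × 0.815 × 3.57) = 2.412 m.
C/C_peak = exp(−Δx²/(2σ²)) = 0.49 ⇒ Δx = σ·√(−2 ln 0.49) = 2.412 × 1.194 = 2.880 m.
Width = 2Δx = 5.76 m.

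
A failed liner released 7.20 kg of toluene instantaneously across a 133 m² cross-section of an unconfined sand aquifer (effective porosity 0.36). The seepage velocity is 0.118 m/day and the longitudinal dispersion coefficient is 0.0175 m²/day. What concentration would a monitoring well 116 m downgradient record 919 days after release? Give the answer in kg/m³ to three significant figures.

For an instantaneous plane source, C(x,t) = M/(n_e·A·√(4πDt)) · exp(−(x−vt)²/(4Dt)), with n_e·A the pore (flow) area.
Plume center vt = 0.118 × 919 = 108.442 m, so the well at 116 m is 7.558 m downgradient of the peak.
√(4πDt) = 14.22 m, giving peak height M/(n_e·A·√(4πDt)) = 7.20/(0.36 × 133 × 14.22) = 0.01057 kg/m³.
(x−vt)²/(4Dt) = (7.558)²/(4 × 0.0175 × 919) = 0.8880; exp(−0.8880) = 0.4115.
C = 0.01057 × 0.4115 = 0.00435 kg/m³.

0.00435 kg/m³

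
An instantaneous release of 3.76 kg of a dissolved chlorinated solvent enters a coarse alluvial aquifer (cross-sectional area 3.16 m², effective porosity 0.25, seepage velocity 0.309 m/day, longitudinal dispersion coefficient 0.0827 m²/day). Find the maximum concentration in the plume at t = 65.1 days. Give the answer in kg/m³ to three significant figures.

The peak of an instantaneous 1D plume sits at x = vt; there the Gaussian factor is 1 and C_max = M/(n_e·A·√(4πDt)), where n_e·A is the pore area the mass is dissolved in.
√(4πDt) = √(4π × 0.0827 × 65.1) = 8.225 m, so C_max = 3.76/(0.25 × 3.16 × 8.225) = 0.579 kg/m³.

0.579 kg/m³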